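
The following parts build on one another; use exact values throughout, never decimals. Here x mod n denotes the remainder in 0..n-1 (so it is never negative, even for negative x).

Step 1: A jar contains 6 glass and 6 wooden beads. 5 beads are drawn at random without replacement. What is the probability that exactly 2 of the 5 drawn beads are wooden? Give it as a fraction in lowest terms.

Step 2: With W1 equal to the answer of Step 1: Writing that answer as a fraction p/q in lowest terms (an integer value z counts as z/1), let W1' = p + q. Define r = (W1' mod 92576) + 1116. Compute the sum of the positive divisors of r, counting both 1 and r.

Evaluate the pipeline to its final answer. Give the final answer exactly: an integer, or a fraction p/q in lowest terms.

1296

Step 1: total draws C(12,5) = 792; favorable C(6,2)*C(6,3) = 300; P = 25/66; answer 25/66
Step 2: W1 = 25/66; threaded value p + q = 91; r = 1207; 1207 = 17 * 71; sigma = (1 + 17) * (1 + 71) = 18 * 72 = 1296; answer 1296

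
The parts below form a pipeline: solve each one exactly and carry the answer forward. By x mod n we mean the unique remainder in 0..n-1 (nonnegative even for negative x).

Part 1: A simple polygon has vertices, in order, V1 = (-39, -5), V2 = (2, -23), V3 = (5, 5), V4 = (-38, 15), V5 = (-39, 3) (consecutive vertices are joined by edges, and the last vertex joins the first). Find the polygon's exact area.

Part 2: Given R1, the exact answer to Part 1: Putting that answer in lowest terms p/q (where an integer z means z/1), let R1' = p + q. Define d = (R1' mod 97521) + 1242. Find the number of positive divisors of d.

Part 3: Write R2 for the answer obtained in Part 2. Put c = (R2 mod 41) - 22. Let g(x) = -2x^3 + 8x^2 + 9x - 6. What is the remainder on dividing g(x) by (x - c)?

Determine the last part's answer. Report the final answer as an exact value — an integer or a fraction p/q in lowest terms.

14088

Part 1: cross terms: (-39*-23 - 2*-5)=907, (2*5 - 5*-23)=125, (5*15 - -38*5)=265, (-38*3 - -39*15)=471, (-39*-5 - -39*3)=312; twice the area = |2080| = 2080; area = 1040; answer 1040
Part 2: R1 = 1040; threaded value p + q = 1041; d = 2283; 2283 = 3 * 761; number of divisors = (1+1) * (1+1) = 4; answer 4
Part 3: R2 = 4; c = -18; remainder = value at the root: -2*(-18)^3 + 8*(-18)^2 + 9*(-18)^1 - 6 = (11664) + (2592) + (-162) + (-6) = 14088; answer 14088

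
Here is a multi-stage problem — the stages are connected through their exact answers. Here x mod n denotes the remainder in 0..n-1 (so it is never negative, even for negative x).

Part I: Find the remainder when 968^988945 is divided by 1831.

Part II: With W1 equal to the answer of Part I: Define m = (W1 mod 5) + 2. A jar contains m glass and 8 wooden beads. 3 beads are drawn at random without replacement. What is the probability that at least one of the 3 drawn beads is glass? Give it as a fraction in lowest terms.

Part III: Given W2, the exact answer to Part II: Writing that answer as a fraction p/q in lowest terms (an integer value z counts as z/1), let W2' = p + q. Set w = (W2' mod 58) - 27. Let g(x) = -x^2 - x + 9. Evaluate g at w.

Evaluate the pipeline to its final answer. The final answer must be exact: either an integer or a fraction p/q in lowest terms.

-123

Part I: squarings mod 1831: 968^1=968, 968^2=1383, 968^4=1125, 968^8=404, 968^16=257, 968^32=133, 968^64=1210, 968^128=1131, 968^256=1123, 968^512=1401, 968^1024=1800, 968^2048=961, 968^4096=697, 968^8192=594, 968^16384=1284, 968^32768=756, 968^65536=264, 968^131072=118, 968^262144=1107, 968^524288=510; 968^988945 = 968^1 * 968^16 * 968^256 * 968^512 * 968^1024 * 968^4096 * 968^65536 * 968^131072 * 968^262144 * 968^524288 = 47 (mod 1831); answer 47
Part II: W1 = 47; m = 4; total draws C(12,3) = 220; complement C(8,3) = 56; favorable 220 - 56 = 164; P = 41/55; answer 41/55
Part III: W2 = 41/55; threaded value p + q = 96; w = 11; -1*(11)^2 - 1*(11)^1 + 9 = (-121) + (-11) + (9) = -123; answer -123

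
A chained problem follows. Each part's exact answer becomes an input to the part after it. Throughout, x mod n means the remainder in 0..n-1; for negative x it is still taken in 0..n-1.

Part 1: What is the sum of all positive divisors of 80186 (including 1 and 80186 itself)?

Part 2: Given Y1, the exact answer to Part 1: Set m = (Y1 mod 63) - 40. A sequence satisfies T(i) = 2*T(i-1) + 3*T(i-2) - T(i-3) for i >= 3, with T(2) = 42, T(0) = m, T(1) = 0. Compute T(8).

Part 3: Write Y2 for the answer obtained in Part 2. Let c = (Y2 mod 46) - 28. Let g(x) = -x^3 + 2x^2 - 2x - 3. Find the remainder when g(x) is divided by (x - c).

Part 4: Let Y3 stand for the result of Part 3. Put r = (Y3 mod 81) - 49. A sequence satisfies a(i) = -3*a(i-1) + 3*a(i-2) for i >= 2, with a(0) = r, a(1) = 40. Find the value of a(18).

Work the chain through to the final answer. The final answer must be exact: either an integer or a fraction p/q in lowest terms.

-441180214191

Part 1: 80186 = 2 * 40093; sigma = (1 + 2) * (1 + 40093) = 3 * 40094 = 120282; answer 120282
Part 2: Y1 = 120282; m = -25; T(3) = 2*(42) + 3*(0) - 1*(-25) = 109; iterating: T(3)=109, T(4)=344, T(5)=973, T(6)=2869, T(7)=8313, T(8)=24260; answer 24260
Part 3: Y2 = 24260; c = -10; remainder = value at the root: -1*(-10)^3 + 2*(-10)^2 - 2*(-10)^1 - 3 = (1000) + (200) + (20) + (-3) = 1217; answer 1217
Part 4: Y3 = 1217; r = -47; a(2) = -3*(40) + 3*(-47) = -261; iterating: a(2)=-261, a(3)=903, a(4)=-3492, a(5)=13185, a(6)=-50031, a(7)=189648, a(8)=-719037, a(9)=2726055, a(10)=-10335276, a(11)=39183993, a(12)=-148557807, a(13)=563225400, a(14)=-2135349621, a(15)=8095725063, a(16)=-30693224052, a(17)=116366847345, a(18)=-441180214191; answer -441180214191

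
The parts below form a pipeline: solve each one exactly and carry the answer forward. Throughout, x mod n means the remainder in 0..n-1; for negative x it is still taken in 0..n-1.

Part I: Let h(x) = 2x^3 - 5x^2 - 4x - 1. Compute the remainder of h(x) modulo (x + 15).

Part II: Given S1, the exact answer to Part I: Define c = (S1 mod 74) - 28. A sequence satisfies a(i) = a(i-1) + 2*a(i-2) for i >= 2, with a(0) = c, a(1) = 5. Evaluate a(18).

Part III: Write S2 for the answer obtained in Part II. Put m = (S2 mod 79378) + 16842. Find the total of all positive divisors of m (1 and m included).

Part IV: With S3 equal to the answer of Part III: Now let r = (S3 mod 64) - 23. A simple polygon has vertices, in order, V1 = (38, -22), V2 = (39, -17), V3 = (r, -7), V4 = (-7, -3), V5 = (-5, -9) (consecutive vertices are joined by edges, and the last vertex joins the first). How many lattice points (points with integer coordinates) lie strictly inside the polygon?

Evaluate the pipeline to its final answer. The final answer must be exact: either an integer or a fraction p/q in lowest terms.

213

Part I: remainder = value at the root: 2*(-15)^3 - 5*(-15)^2 - 4*(-15)^1 - 1 = (-6750) + (-1125) + (60) + (-1) = -7816; answer -7816
Part II: S1 = -7816; c = 0; a(2) = 1*(5) + 2*(0) = 5; iterating: a(2)=5, a(3)=15, a(4)=25, a(5)=55, a(6)=105, a(7)=215, a(8)=425, a(9)=855, a(10)=1705, a(11)=3415, a(12)=6825, a(13)=13655, a(14)=27305, a(15)=54615, a(16)=109225, a(17)=218455, a(18)=436905; answer 436905
Part III: S2 = 436905; m = 56857; 56857 is prime, so its only divisors are 1 and 56857; sigma = 1 + 56857 = 56858; answer 56858
Part IV: S3 = 56858; r = 3; cross terms: (38*-17 - 39*-22)=212, (39*-7 - 3*-17)=-222, (3*-3 - -7*-7)=-58, (-7*-9 - -5*-3)=48, (-5*-22 - 38*-9)=452; twice the area = |432| = 432; area = 216; boundary points = 1 + 2 + 2 + 2 + 1 = 8; strictly interior points = area - boundary/2 + 1 = 213; answer 213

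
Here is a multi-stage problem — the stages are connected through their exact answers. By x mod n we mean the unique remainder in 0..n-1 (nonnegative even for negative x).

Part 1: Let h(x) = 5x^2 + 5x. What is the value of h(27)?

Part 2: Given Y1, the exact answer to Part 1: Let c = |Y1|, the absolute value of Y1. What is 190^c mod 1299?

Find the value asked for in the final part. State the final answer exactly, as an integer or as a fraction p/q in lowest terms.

1

Part 1: 5*(27)^2 + 5*(27)^1 = (3645) + (135) = 3780; answer 3780
Part 2: Y1 = 3780; c = 3780; squarings mod 1299: 190^1=190, 190^2=1027, 190^4=1240, 190^8=883, 190^16=289, 190^32=385, 190^64=139, 190^128=1135, 190^256=916, 190^512=1201, 190^1024=511, 190^2048=22; 190^3780 = 190^4 * 190^64 * 190^128 * 190^512 * 190^1024 * 190^2048 = 1 (mod 1299); answer 1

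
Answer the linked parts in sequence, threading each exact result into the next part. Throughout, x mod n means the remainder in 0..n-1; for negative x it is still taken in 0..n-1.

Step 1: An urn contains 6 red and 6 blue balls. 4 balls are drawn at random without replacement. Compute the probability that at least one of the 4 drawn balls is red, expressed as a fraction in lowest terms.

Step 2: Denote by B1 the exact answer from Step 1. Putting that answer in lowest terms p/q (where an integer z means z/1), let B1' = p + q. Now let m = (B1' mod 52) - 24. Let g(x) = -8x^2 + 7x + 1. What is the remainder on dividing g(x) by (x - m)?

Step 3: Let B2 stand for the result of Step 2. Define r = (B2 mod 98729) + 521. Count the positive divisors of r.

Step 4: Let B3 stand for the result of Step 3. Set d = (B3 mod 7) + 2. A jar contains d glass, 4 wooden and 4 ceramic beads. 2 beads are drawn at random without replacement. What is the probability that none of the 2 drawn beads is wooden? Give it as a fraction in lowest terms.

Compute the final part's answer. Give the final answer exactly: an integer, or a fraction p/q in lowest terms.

Step 1: total draws C(12,4) = 495; complement C(6,4) = 15; favorable 495 - 15 = 480; P = 32/33; answer 32/33
Step 2: B1 = 32/33; threaded value p + q = 65; m = -11; remainder = value at the root: -8*(-11)^2 + 7*(-11)^1 + 1 = (-968) + (-77) + (1) = -1044; answer -1044
Step 3: B2 = -1044; r = 98206; 98206 = 2 * 49103; number of divisors = (1+1) * (1+1) = 4; answer 4
Step 4: B3 = 4; d = 6; total draws C(14,2) = 91; favorable C(10,2) = 45; P = 45/91; answer 45/91

45/91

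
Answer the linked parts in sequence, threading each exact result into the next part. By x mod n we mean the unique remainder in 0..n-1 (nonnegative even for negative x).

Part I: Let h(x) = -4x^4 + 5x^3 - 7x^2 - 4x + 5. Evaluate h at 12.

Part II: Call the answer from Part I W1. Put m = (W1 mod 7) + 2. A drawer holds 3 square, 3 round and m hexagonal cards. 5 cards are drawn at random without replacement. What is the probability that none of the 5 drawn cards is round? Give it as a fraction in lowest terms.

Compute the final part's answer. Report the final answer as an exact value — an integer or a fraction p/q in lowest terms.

Part I: -4*(12)^4 + 5*(12)^3 - 7*(12)^2 - 4*(12)^1 + 5 = (-82944) + (8640) + (-1008) + (-48) + (5) = -75355; answer -75355
Part II: W1 = -75355; m = 2; total draws C(8,5) = 56; favorable C(5,5) = 1; P = 1/56; answer 1/56

1/56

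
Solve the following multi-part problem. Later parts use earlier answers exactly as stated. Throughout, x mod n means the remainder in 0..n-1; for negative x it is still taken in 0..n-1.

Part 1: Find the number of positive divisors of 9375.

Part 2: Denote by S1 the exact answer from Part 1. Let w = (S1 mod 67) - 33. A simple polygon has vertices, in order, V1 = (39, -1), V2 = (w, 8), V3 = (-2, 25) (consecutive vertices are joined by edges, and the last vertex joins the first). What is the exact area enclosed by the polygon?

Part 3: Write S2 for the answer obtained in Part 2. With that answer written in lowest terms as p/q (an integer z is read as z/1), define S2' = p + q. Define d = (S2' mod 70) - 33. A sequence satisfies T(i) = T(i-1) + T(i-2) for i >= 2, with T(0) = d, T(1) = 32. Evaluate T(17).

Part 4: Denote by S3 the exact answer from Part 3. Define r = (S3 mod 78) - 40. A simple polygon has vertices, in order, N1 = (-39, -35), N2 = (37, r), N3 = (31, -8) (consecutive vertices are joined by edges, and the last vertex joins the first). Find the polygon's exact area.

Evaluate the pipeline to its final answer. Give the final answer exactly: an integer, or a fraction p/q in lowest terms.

339

Part 1: 9375 = 3 * 5^5; number of divisors = (1+1) * (5+1) = 12; answer 12
Part 2: S1 = 12; w = -21; cross terms: (39*8 - -21*-1)=291, (-21*25 - -2*8)=-509, (-2*-1 - 39*25)=-973; twice the area = |-1191| = 1191; area = 1191/2; answer 1191/2
Part 3: S2 = 1191/2; threaded value p + q = 1193; d = -30; T(2) = 1*(32) + 1*(-30) = 2; iterating: T(2)=2, T(3)=34, T(4)=36, T(5)=70, T(6)=106, T(7)=176, T(8)=282, T(9)=458, T(10)=740, T(11)=1198, T(12)=1938, T(13)=3136, T(14)=5074, T(15)=8210, T(16)=13284, T(17)=21494; answer 21494
Part 4: S3 = 21494; r = 4; cross terms: (-39*4 - 37*-35)=1139, (37*-8 - 31*4)=-420, (31*-35 - -39*-8)=-1397; twice the area = |-678| = 678; area = 339; answer 339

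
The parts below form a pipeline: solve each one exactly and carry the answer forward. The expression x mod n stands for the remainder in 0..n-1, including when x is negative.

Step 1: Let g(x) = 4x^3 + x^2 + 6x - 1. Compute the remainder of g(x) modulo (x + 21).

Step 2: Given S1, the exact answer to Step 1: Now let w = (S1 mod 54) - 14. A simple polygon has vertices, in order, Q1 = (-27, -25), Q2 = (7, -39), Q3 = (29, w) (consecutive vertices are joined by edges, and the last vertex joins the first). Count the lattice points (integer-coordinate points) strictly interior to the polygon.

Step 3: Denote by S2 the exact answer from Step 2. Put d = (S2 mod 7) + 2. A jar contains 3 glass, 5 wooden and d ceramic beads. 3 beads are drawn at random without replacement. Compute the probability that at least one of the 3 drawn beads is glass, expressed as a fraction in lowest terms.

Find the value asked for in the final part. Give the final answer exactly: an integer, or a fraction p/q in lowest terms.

83/143

Step 1: remainder = value at the root: 4*(-21)^3 + 1*(-21)^2 + 6*(-21)^1 - 1 = (-37044) + (441) + (-126) + (-1) = -36730; answer -36730
Step 2: S1 = -36730; w = 30; cross terms: (-27*-39 - 7*-25)=1228, (7*30 - 29*-39)=1341, (29*-25 - -27*30)=85; twice the area = |2654| = 2654; area = 1327; boundary points = 2 + 1 + 1 = 4; strictly interior points = area - boundary/2 + 1 = 1326; answer 1326
Step 3: S2 = 1326; d = 5; total draws C(13,3) = 286; complement C(10,3) = 120; favorable 286 - 120 = 166; P = 83/143; answer 83/143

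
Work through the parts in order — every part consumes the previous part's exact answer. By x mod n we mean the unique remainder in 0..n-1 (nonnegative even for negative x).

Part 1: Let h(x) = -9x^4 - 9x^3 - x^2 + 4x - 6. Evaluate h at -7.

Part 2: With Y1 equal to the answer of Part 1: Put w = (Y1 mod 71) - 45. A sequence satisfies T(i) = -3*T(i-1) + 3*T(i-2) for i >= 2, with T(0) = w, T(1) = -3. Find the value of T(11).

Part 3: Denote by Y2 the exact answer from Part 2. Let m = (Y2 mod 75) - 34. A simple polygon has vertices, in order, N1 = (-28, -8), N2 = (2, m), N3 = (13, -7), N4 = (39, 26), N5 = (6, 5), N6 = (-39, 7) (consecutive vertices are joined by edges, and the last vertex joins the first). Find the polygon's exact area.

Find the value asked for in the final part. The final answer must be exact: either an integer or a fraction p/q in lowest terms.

Part 1: -9*(-7)^4 - 9*(-7)^3 - 1*(-7)^2 + 4*(-7)^1 - 6 = (-21609) + (3087) + (-49) + (-28) + (-6) = -18605; answer -18605
Part 2: Y1 = -18605; w = 23; T(2) = -3*(-3) + 3*(23) = 78; iterating: T(2)=78, T(3)=-243, T(4)=963, T(5)=-3618, T(6)=13743, T(7)=-52083, T(8)=197478, T(9)=-748683, T(10)=2838483, T(11)=-10761498; answer -10761498
Part 3: Y2 = -10761498; m = -7; cross terms: (-28*-7 - 2*-8)=212, (2*-7 - 13*-7)=77, (13*26 - 39*-7)=611, (39*5 - 6*26)=39, (6*7 - -39*5)=237, (-39*-8 - -28*7)=508; twice the area = |1684| = 1684; area = 842; answer 842

842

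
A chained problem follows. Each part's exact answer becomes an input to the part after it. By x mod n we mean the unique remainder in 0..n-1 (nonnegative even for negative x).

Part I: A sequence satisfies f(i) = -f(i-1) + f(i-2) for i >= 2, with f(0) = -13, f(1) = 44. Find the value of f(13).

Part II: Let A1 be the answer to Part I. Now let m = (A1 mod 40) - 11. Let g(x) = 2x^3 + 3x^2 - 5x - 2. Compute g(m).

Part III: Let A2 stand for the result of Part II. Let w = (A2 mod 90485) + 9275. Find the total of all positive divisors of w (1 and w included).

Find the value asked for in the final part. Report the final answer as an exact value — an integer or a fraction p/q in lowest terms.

148884

Part I: f(2) = -1*(44) + 1*(-13) = -57; iterating: f(2)=-57, f(3)=101, f(4)=-158, f(5)=259, f(6)=-417, f(7)=676, f(8)=-1093, f(9)=1769, f(10)=-2862, f(11)=4631, f(12)=-7493, f(13)=12124; answer 12124
Part II: A1 = 12124; m = -7; 2*(-7)^3 + 3*(-7)^2 - 5*(-7)^1 - 2 = (-686) + (147) + (35) + (-2) = -506; answer -506
Part III: A2 = -506; w = 99254; 99254 = 2 * 49627; sigma = (1 + 2) * (1 + 49627) = 3 * 49628 = 148884; answer 148884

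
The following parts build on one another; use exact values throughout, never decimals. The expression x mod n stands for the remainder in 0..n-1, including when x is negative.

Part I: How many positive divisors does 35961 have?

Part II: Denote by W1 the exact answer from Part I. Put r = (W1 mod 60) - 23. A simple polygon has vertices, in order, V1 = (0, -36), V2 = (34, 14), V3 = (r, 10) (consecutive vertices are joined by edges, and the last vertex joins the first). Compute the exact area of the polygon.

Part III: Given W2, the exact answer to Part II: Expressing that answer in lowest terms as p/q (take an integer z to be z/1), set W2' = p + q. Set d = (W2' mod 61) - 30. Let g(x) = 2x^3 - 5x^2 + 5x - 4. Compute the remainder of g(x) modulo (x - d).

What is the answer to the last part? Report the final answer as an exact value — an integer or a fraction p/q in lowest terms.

Part I: 35961 = 3 * 11987; number of divisors = (1+1) * (1+1) = 4; answer 4
Part II: W1 = 4; r = -19; cross terms: (0*14 - 34*-36)=1224, (34*10 - -19*14)=606, (-19*-36 - 0*10)=684; twice the area = |2514| = 2514; area = 1257; answer 1257
Part III: W2 = 1257; threaded value p + q = 1258; d = 8; remainder = value at the root: 2*(8)^3 - 5*(8)^2 + 5*(8)^1 - 4 = (1024) + (-320) + (40) + (-4) = 740; answer 740

740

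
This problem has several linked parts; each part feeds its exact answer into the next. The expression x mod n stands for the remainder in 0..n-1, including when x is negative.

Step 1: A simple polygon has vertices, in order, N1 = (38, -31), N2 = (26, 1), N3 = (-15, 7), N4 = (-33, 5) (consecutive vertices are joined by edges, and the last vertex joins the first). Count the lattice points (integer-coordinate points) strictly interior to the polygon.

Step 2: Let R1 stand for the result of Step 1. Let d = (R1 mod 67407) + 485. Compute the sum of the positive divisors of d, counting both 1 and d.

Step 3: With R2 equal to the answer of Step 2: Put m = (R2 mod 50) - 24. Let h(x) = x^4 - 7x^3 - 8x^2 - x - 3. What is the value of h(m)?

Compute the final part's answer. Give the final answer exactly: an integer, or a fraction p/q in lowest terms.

423957

Step 1: cross terms: (38*1 - 26*-31)=844, (26*7 - -15*1)=197, (-15*5 - -33*7)=156, (-33*-31 - 38*5)=833; twice the area = |2030| = 2030; area = 1015; boundary points = 4 + 1 + 2 + 1 = 8; strictly interior points = area - boundary/2 + 1 = 1012; answer 1012
Step 2: R1 = 1012; d = 1497; 1497 = 3 * 499; sigma = (1 + 3) * (1 + 499) = 4 * 500 = 2000; answer 2000
Step 3: R2 = 2000; m = -24; 1*(-24)^4 - 7*(-24)^3 - 8*(-24)^2 - 1*(-24)^1 - 3 = (331776) + (96768) + (-4608) + (24) + (-3) = 423957; answer 423957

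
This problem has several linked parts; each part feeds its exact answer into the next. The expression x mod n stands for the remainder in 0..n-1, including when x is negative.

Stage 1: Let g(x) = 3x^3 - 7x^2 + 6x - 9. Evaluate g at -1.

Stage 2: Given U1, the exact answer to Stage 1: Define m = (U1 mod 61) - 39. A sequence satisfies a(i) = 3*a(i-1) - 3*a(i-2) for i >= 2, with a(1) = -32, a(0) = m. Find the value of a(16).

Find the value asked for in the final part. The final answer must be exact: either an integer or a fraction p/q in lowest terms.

Stage 1: 3*(-1)^3 - 7*(-1)^2 + 6*(-1)^1 - 9 = (-3) + (-7) + (-6) + (-9) = -25; answer -25
Stage 2: U1 = -25; m = -3; a(2) = 3*(-32) - 3*(-3) = -87; iterating: a(2)=-87, a(3)=-165, a(4)=-234, a(5)=-207, a(6)=81, a(7)=864, a(8)=2349, a(9)=4455, a(10)=6318, a(11)=5589, a(12)=-2187, a(13)=-23328, a(14)=-63423, a(15)=-120285, a(16)=-170586; answer -170586

-170586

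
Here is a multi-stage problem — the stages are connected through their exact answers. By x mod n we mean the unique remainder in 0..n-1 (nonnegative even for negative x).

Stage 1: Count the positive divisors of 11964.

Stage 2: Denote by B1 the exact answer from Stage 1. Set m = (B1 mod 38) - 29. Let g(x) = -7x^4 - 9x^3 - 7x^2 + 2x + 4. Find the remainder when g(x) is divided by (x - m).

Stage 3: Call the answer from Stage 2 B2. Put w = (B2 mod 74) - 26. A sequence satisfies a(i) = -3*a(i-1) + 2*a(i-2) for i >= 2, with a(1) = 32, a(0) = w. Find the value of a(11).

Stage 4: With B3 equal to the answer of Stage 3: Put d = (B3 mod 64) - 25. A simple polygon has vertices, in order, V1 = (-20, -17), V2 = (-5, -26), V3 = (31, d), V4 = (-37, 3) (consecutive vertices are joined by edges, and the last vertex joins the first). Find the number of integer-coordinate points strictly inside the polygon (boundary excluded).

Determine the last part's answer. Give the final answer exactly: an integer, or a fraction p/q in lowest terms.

Stage 1: 11964 = 2^2 * 3 * 997; number of divisors = (2+1) * (1+1) * (1+1) = 12; answer 12
Stage 2: B1 = 12; m = -17; remainder = value at the root: -7*(-17)^4 - 9*(-17)^3 - 7*(-17)^2 + 2*(-17)^1 + 4 = (-584647) + (44217) + (-2023) + (-34) + (4) = -542483; answer -542483
Stage 3: B2 = -542483; w = -15; a(2) = -3*(32) + 2*(-15) = -126; iterating: a(2)=-126, a(3)=442, a(4)=-1578, a(5)=5618, a(6)=-20010, a(7)=71266, a(8)=-253818, a(9)=903986, a(10)=-3219594, a(11)=11466754; answer 11466754
Stage 4: B3 = 11466754; d = -23; cross terms: (-20*-26 - -5*-17)=435, (-5*-23 - 31*-26)=921, (31*3 - -37*-23)=-758, (-37*-17 - -20*3)=689; twice the area = |1287| = 1287; area = 1287/2; boundary points = 3 + 3 + 2 + 1 = 9; strictly interior points = area - boundary/2 + 1 = 640; answer 640

640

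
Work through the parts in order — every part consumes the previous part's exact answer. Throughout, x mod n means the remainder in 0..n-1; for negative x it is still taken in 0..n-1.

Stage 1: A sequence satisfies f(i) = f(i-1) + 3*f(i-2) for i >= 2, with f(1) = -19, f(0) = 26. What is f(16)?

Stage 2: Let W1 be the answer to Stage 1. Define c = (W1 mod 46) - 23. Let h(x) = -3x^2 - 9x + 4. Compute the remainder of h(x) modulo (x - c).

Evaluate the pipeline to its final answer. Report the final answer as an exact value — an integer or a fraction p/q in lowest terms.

-1250

Stage 1: f(2) = 1*(-19) + 3*(26) = 59; iterating: f(2)=59, f(3)=2, f(4)=179, f(5)=185, f(6)=722, f(7)=1277, f(8)=3443, f(9)=7274, f(10)=17603, f(11)=39425, f(12)=92234, f(13)=210509, f(14)=487211, f(15)=1118738, f(16)=2580371; answer 2580371
Stage 2: W1 = 2580371; c = -22; remainder = value at the root: -3*(-22)^2 - 9*(-22)^1 + 4 = (-1452) + (198) + (4) = -1250; answer -1250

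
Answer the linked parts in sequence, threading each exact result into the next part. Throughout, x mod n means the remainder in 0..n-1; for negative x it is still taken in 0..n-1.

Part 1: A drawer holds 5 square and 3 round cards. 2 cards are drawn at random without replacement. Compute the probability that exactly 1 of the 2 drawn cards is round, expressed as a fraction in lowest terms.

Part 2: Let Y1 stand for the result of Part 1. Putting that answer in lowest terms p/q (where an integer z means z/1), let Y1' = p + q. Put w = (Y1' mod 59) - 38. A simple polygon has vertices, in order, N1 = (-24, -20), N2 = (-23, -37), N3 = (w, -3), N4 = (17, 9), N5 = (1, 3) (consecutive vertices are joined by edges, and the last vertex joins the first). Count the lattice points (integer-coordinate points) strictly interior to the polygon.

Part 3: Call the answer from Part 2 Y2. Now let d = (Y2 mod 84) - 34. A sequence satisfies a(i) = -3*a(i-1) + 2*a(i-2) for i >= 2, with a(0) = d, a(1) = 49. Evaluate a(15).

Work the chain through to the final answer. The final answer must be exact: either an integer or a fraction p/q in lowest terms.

2902859615

Part 1: total draws C(8,2) = 28; favorable C(3,1)*C(5,1) = 15; P = 15/28; answer 15/28
Part 2: Y1 = 15/28; threaded value p + q = 43; w = 5; cross terms: (-24*-37 - -23*-20)=428, (-23*-3 - 5*-37)=254, (5*9 - 17*-3)=96, (17*3 - 1*9)=42, (1*-20 - -24*3)=52; twice the area = |872| = 872; area = 436; boundary points = 1 + 2 + 12 + 2 + 1 = 18; strictly interior points = area - boundary/2 + 1 = 428; answer 428
Part 3: Y2 = 428; d = -26; a(2) = -3*(49) + 2*(-26) = -199; iterating: a(2)=-199, a(3)=695, a(4)=-2483, a(5)=8839, a(6)=-31483, a(7)=112127, a(8)=-399347, a(9)=1422295, a(10)=-5065579, a(11)=18041327, a(12)=-64255139, a(13)=228848071, a(14)=-815054491, a(15)=2902859615; answer 2902859615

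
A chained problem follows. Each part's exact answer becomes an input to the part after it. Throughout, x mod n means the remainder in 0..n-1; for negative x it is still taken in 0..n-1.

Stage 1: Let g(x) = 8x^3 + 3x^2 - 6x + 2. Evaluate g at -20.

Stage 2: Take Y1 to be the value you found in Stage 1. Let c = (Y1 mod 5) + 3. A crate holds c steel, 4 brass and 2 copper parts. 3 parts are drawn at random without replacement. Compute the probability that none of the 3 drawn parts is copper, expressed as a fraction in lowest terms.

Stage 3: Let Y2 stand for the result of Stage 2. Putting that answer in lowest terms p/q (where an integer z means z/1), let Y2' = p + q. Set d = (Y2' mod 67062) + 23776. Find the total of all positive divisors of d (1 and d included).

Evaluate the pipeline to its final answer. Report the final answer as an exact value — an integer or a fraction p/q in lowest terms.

37752

Stage 1: 8*(-20)^3 + 3*(-20)^2 - 6*(-20)^1 + 2 = (-64000) + (1200) + (120) + (2) = -62678; answer -62678
Stage 2: Y1 = -62678; c = 5; total draws C(11,3) = 165; favorable C(9,3) = 84; P = 28/55; answer 28/55
Stage 3: Y2 = 28/55; threaded value p + q = 83; d = 23859; 23859 = 3^2 * 11 * 241; sigma = (1 + 3 + 9) * (1 + 11) * (1 + 241) = 13 * 12 * 242 = 37752; answer 37752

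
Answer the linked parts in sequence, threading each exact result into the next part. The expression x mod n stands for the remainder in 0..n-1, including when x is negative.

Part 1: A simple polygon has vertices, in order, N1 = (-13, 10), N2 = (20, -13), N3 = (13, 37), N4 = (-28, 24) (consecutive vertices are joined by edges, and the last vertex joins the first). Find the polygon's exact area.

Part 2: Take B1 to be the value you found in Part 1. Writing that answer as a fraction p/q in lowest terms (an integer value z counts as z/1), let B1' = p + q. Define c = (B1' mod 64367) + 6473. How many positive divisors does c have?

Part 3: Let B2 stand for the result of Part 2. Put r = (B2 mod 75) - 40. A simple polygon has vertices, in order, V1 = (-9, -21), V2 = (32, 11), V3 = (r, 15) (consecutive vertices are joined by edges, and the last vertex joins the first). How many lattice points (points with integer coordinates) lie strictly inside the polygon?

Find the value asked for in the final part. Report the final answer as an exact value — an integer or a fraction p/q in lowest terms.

Part 1: cross terms: (-13*-13 - 20*10)=-31, (20*37 - 13*-13)=909, (13*24 - -28*37)=1348, (-28*10 - -13*24)=32; twice the area = |2258| = 2258; area = 1129; answer 1129
Part 2: B1 = 1129; threaded value p + q = 1130; c = 7603; 7603 is prime, so its only divisors are 1 and 7603; count = 2; answer 2
Part 3: B2 = 2; r = -38; cross terms: (-9*11 - 32*-21)=573, (32*15 - -38*11)=898, (-38*-21 - -9*15)=933; twice the area = |2404| = 2404; area = 1202; boundary points = 1 + 2 + 1 = 4; strictly interior points = area - boundary/2 + 1 = 1201; answer 1201

1201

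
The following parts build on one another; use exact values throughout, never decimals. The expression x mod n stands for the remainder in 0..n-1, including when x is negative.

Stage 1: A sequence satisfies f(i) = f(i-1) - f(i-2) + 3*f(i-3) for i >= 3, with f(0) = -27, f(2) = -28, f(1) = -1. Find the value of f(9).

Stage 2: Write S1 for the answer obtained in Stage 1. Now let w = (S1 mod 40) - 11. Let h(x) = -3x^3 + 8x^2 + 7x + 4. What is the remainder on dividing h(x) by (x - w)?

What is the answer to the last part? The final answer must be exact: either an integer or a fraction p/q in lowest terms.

Stage 1: f(3) = 1*(-28) - 1*(-1) + 3*(-27) = -108; iterating: f(3)=-108, f(4)=-83, f(5)=-59, f(6)=-300, f(7)=-490, f(8)=-367, f(9)=-777; answer -777
Stage 2: S1 = -777; w = 12; remainder = value at the root: -3*(12)^3 + 8*(12)^2 + 7*(12)^1 + 4 = (-5184) + (1152) + (84) + (4) = -3944; answer -3944

-3944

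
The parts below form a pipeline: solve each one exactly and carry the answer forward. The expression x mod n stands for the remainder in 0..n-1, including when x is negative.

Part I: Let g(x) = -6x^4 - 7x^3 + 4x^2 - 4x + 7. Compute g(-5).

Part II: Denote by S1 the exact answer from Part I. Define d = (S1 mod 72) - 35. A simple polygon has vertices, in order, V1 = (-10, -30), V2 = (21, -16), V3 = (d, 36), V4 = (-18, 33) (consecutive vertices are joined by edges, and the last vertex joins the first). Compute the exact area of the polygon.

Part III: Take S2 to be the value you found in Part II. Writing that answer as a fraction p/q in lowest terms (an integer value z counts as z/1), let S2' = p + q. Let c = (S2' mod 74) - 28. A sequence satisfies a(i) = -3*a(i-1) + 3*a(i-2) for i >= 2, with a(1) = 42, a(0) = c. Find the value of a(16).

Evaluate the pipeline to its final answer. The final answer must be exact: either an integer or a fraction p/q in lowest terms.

-2541665790

Part I: -6*(-5)^4 - 7*(-5)^3 + 4*(-5)^2 - 4*(-5)^1 + 7 = (-3750) + (875) + (100) + (20) + (7) = -2748; answer -2748
Part II: S1 = -2748; d = 25; cross terms: (-10*-16 - 21*-30)=790, (21*36 - 25*-16)=1156, (25*33 - -18*36)=1473, (-18*-30 - -10*33)=870; twice the area = |4289| = 4289; area = 4289/2; answer 4289/2
Part III: S2 = 4289/2; threaded value p + q = 4291; c = 45; a(2) = -3*(42) + 3*(45) = 9; iterating: a(2)=9, a(3)=99, a(4)=-270, a(5)=1107, a(6)=-4131, a(7)=15714, a(8)=-59535, a(9)=225747, a(10)=-855846, a(11)=3244779, a(12)=-12301875, a(13)=46639962, a(14)=-176825511, a(15)=670396419, a(16)=-2541665790; answer -2541665790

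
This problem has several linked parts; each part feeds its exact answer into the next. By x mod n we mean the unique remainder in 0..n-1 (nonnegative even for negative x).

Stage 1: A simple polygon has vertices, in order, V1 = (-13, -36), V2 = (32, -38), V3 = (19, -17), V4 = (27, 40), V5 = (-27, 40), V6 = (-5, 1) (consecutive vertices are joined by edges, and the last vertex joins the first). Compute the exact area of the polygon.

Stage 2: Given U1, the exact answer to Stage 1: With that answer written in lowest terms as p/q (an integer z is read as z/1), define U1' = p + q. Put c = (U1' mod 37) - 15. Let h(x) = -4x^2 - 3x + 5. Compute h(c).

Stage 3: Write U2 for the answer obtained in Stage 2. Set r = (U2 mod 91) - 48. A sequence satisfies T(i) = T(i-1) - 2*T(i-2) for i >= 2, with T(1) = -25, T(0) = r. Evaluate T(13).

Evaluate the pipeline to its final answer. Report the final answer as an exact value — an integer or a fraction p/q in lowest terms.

2095

Stage 1: cross terms: (-13*-38 - 32*-36)=1646, (32*-17 - 19*-38)=178, (19*40 - 27*-17)=1219, (27*40 - -27*40)=2160, (-27*1 - -5*40)=173, (-5*-36 - -13*1)=193; twice the area = |5569| = 5569; area = 5569/2; answer 5569/2
Stage 2: U1 = 5569/2; threaded value p + q = 5571; c = 6; -4*(6)^2 - 3*(6)^1 + 5 = (-144) + (-18) + (5) = -157; answer -157
Stage 3: U2 = -157; r = -23; T(2) = 1*(-25) - 2*(-23) = 21; iterating: T(2)=21, T(3)=71, T(4)=29, T(5)=-113, T(6)=-171, T(7)=55, T(8)=397, T(9)=287, T(10)=-507, T(11)=-1081, T(12)=-67, T(13)=2095; answer 2095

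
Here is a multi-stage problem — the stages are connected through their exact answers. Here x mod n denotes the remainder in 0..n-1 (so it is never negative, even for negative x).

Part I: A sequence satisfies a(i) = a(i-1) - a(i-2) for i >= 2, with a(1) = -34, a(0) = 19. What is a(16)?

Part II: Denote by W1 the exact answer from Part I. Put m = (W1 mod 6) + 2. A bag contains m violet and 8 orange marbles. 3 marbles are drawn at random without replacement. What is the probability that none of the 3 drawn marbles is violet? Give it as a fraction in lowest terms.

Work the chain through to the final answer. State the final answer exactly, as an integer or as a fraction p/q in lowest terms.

Part I: a(2) = 1*(-34) - 1*(19) = -53; iterating: a(2)=-53, a(3)=-19, a(4)=34, a(5)=53, a(6)=19, a(7)=-34, a(8)=-53, a(9)=-19, a(10)=34, a(11)=53, a(12)=19, a(13)=-34, a(14)=-53, a(15)=-19, a(16)=34; answer 34
Part II: W1 = 34; m = 6; total draws C(14,3) = 364; favorable C(8,3) = 56; P = 2/13; answer 2/13

2/13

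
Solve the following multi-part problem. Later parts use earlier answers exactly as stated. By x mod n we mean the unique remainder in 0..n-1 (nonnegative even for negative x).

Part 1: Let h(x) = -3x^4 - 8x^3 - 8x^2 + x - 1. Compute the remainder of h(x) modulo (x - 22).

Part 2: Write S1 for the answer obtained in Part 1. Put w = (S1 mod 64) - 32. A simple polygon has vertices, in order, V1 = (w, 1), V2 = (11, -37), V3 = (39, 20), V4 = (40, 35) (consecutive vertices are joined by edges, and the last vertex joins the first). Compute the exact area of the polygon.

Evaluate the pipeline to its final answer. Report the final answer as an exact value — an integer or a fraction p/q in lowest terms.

4201/2

Part 1: remainder = value at the root: -3*(22)^4 - 8*(22)^3 - 8*(22)^2 + 1*(22)^1 - 1 = (-702768) + (-85184) + (-3872) + (22) + (-1) = -791803; answer -791803
Part 2: S1 = -791803; w = -27; cross terms: (-27*-37 - 11*1)=988, (11*20 - 39*-37)=1663, (39*35 - 40*20)=565, (40*1 - -27*35)=985; twice the area = |4201| = 4201; area = 4201/2; answer 4201/2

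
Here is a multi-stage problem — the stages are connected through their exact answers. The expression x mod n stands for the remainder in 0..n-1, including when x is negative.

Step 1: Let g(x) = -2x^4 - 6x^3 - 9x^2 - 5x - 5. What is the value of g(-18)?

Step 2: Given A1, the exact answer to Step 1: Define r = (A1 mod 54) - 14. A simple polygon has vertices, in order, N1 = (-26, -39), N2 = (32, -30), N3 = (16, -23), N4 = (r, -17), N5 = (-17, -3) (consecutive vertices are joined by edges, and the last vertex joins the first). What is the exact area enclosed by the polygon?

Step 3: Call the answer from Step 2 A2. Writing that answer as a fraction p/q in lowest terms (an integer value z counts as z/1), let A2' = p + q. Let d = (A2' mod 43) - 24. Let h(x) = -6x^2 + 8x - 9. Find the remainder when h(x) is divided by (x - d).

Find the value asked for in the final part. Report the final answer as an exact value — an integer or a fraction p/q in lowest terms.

-919

Step 1: -2*(-18)^4 - 6*(-18)^3 - 9*(-18)^2 - 5*(-18)^1 - 5 = (-209952) + (34992) + (-2916) + (90) + (-5) = -177791; answer -177791
Step 2: A1 = -177791; r = 17; cross terms: (-26*-30 - 32*-39)=2028, (32*-23 - 16*-30)=-256, (16*-17 - 17*-23)=119, (17*-3 - -17*-17)=-340, (-17*-39 - -26*-3)=585; twice the area = |2136| = 2136; area = 1068; answer 1068
Step 3: A2 = 1068; threaded value p + q = 1069; d = 13; remainder = value at the root: -6*(13)^2 + 8*(13)^1 - 9 = (-1014) + (104) + (-9) = -919; answer -919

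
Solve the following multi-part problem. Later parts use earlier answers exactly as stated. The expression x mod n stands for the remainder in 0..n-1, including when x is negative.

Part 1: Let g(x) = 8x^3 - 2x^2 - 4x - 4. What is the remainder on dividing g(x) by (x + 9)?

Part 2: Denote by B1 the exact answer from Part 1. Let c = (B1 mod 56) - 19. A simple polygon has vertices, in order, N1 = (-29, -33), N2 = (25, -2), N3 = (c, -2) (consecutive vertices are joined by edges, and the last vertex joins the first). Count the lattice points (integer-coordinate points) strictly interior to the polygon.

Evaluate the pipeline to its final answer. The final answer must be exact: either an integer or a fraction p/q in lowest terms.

210

Part 1: remainder = value at the root: 8*(-9)^3 - 2*(-9)^2 - 4*(-9)^1 - 4 = (-5832) + (-162) + (36) + (-4) = -5962; answer -5962
Part 2: B1 = -5962; c = 11; cross terms: (-29*-2 - 25*-33)=883, (25*-2 - 11*-2)=-28, (11*-33 - -29*-2)=-421; twice the area = |434| = 434; area = 217; boundary points = 1 + 14 + 1 = 16; strictly interior points = area - boundary/2 + 1 = 210; answer 210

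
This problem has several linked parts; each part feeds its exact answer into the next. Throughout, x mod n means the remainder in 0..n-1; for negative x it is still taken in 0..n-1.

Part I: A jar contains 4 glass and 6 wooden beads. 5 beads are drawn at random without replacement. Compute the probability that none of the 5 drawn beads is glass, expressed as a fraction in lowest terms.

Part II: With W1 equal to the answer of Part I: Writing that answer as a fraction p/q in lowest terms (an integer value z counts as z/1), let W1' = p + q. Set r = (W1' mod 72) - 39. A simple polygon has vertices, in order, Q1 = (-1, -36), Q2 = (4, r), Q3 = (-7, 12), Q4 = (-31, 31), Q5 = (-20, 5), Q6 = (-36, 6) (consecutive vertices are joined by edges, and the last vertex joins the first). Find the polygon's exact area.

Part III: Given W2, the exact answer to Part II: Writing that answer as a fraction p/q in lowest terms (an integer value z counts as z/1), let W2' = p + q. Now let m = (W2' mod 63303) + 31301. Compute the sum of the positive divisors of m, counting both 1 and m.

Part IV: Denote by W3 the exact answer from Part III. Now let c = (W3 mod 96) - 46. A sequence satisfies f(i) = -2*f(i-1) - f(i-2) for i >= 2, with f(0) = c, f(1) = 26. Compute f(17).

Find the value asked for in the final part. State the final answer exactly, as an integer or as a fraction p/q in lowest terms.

506

Part I: total draws C(10,5) = 252; favorable C(6,5) = 6; P = 1/42; answer 1/42
Part II: W1 = 1/42; threaded value p + q = 43; r = 4; cross terms: (-1*4 - 4*-36)=140, (4*12 - -7*4)=76, (-7*31 - -31*12)=155, (-31*5 - -20*31)=465, (-20*6 - -36*5)=60, (-36*-36 - -1*6)=1302; twice the area = |2198| = 2198; area = 1099; answer 1099
Part III: W2 = 1099; threaded value p + q = 1100; m = 32401; 32401 is prime, so its only divisors are 1 and 32401; sigma = 1 + 32401 = 32402; answer 32402
Part IV: W3 = 32402; c = 4; f(2) = -2*(26) - 1*(4) = -56; iterating: f(2)=-56, f(3)=86, f(4)=-116, f(5)=146, f(6)=-176, f(7)=206, f(8)=-236, f(9)=266, f(10)=-296, f(11)=326, f(12)=-356, f(13)=386, f(14)=-416, f(15)=446, f(16)=-476, f(17)=506; answer 506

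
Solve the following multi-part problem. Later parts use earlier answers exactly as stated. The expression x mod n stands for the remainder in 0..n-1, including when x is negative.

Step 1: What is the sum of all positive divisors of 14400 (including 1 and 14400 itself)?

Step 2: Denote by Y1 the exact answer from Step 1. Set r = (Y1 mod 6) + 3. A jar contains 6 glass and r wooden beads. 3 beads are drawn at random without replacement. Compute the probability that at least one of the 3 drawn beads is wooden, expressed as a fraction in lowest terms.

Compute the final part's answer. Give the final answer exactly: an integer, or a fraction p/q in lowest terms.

Step 1: 14400 = 2^6 * 3^2 * 5^2; sigma = (1 + 2 + 4 + 8 + 16 + 32 + 64) * (1 + 3 + 9) * (1 + 5 + 25) = 127 * 13 * 31 = 51181; answer 51181
Step 2: Y1 = 51181; r = 4; total draws C(10,3) = 120; complement C(6,3) = 20; favorable 120 - 20 = 100; P = 5/6; answer 5/6

5/6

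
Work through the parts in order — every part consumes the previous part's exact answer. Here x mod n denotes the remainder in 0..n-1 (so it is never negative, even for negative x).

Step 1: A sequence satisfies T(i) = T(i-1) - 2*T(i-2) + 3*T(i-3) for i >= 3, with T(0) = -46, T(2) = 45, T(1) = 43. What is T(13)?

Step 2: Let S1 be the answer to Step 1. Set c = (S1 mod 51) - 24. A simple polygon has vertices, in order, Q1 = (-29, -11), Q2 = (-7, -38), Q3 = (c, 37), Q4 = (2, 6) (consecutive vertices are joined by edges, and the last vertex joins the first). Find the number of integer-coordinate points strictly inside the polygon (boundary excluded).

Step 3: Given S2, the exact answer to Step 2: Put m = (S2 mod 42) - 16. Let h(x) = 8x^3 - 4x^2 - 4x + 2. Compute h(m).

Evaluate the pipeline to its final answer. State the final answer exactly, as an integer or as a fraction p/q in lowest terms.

83162

Step 1: T(3) = 1*(45) - 2*(43) + 3*(-46) = -179; iterating: T(3)=-179, T(4)=-140, T(5)=353, T(6)=96, T(7)=-1030, T(8)=-163, T(9)=2185, T(10)=-579, T(11)=-5438, T(12)=2275, T(13)=11414; answer 11414
Step 2: S1 = 11414; c = 17; cross terms: (-29*-38 - -7*-11)=1025, (-7*37 - 17*-38)=387, (17*6 - 2*37)=28, (2*-11 - -29*6)=152; twice the area = |1592| = 1592; area = 796; boundary points = 1 + 3 + 1 + 1 = 6; strictly interior points = area - boundary/2 + 1 = 794; answer 794
Step 3: S2 = 794; m = 22; 8*(22)^3 - 4*(22)^2 - 4*(22)^1 + 2 = (85184) + (-1936) + (-88) + (2) = 83162; answer 83162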